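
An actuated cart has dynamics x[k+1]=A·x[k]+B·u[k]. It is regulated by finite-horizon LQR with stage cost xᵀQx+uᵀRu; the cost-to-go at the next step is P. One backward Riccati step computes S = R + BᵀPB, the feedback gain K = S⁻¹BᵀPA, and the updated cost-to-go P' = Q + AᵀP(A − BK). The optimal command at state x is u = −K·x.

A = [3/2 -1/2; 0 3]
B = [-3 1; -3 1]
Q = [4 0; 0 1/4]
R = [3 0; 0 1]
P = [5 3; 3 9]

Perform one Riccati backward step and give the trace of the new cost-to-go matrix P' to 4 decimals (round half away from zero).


BᵀP = [-24.0000 -36.0000; 8.0000 12.0000]
S = R + BᵀPB = [3 0; 0 1] + [180.0000 -60.0000; -60.0000 20.0000] = [183.0000 -60.0000; -60.0000 21.0000]
BᵀPA = [-36.0000 -96.0000; 12.0000 32.0000]
K = S⁻¹·BᵀPA = [-0.1481 -0.3951; 0.1481 0.3951]
A−BK = [0.9074 -2.0802; -0.5926 1.4198]
AᵀP(A−BK) = [4.1389 -9.2130; -9.2130 22.6821]
P' = Q + AᵀP(A−BK) = [8.1389 -9.2130; -9.2130 22.9321]
tr(P') = 31.0710

31.0710


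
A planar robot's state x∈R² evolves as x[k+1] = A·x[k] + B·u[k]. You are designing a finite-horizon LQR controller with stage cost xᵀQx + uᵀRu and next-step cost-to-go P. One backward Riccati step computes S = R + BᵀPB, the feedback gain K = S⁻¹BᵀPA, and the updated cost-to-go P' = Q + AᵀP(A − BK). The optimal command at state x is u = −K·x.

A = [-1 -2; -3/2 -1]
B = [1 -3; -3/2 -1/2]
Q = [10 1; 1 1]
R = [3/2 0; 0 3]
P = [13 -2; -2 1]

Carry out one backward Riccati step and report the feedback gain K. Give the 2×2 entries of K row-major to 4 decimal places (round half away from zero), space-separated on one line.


0.3211 0.0098 0.3904 0.6210

BᵀP = [16.0000 -3.5000; -38.0000 5.5000]
S = R + BᵀPB = [3/2 0; 0 3] + [21.2500 -46.2500; -46.2500 111.2500] = [22.7500 -46.2500; -46.2500 114.2500]
BᵀPA = [-10.7500 -28.5000; 29.7500 70.5000]
K = S⁻¹·BᵀPA = [0.3211 0.0098; 0.3904 0.6210]
A−BK = [-0.1500 -0.1467; -0.8231 -0.6748]
AᵀP(A−BK) = [1.0880 1.1296; 1.1296 1.4963]
P' = Q + AᵀP(A−BK) = [11.0880 2.1296; 2.1296 2.4963]
tr(P') = 13.5844


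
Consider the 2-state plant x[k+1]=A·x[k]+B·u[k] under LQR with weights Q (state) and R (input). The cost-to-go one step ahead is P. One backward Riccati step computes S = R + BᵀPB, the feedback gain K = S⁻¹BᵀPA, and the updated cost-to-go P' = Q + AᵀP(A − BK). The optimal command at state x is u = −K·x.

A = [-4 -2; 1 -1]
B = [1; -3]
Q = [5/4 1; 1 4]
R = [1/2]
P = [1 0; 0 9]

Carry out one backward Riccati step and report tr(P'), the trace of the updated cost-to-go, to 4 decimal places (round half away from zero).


24.0258

BᵀP = [1.0000 -27.0000]
S = R + BᵀPB = [1/2] + [82.0000] = [82.5000]
BᵀPA = [-31.0000 25.0000]
K = S⁻¹·BᵀPA = [-0.3758 0.3030]
A−BK = [-3.6242 -2.3030; -0.1273 -0.0909]
AᵀP(A−BK) = [13.3515 8.3939; 8.3939 5.4242]
P' = Q + AᵀP(A−BK) = [14.6015 9.3939; 9.3939 9.4242]
tr(P') = 24.0258


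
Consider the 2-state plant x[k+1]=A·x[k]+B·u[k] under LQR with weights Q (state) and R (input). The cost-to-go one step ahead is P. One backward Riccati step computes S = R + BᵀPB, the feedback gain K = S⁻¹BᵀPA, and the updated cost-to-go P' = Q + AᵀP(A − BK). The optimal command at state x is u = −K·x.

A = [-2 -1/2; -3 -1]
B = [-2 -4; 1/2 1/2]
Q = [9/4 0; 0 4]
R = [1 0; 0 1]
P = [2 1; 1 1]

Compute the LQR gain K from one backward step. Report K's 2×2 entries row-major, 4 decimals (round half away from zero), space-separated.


-0.0411 -0.0274 0.8904 0.2603

BᵀP = [-3.5000 -1.5000; -7.5000 -3.5000]
S = R + BᵀPB = [1 0; 0 1] + [6.2500 13.2500; 13.2500 28.2500] = [7.2500 13.2500; 13.2500 29.2500]
BᵀPA = [11.5000 3.2500; 25.5000 7.2500]
K = S⁻¹·BᵀPA = [-0.0411 -0.0274; 0.8904 0.2603]
A−BK = [1.4795 0.4863; -3.4247 -1.1164]
AᵀP(A−BK) = [6.7671 2.1781; 2.1781 0.7021]
P' = Q + AᵀP(A−BK) = [9.0171 2.1781; 2.1781 4.7021]
tr(P') = 13.7192


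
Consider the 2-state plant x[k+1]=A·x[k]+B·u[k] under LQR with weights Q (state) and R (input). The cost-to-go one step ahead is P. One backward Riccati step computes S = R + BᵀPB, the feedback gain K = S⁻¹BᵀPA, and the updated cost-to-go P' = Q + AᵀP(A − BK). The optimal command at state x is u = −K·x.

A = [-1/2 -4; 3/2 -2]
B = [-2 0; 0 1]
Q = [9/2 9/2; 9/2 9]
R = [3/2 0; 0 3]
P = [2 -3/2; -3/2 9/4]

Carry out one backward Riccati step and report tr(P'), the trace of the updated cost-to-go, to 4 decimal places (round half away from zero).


BᵀP = [-4.0000 3.0000; -1.5000 2.2500]
S = R + BᵀPB = [3/2 0; 0 3] + [8.0000 3.0000; 3.0000 2.2500] = [9.5000 3.0000; 3.0000 5.2500]
BᵀPA = [6.5000 10.0000; 4.1250 1.5000]
K = S⁻¹·BᵀPA = [0.5321 1.1743; 0.4817 -0.3853]
A−BK = [0.5642 -1.6514; 1.0183 -1.6147]
AᵀP(A−BK) = [2.3670 -1.2936; -1.2936 5.8349]
P' = Q + AᵀP(A−BK) = [6.8670 3.2064; 3.2064 14.8349]
tr(P') = 21.7018

21.7018


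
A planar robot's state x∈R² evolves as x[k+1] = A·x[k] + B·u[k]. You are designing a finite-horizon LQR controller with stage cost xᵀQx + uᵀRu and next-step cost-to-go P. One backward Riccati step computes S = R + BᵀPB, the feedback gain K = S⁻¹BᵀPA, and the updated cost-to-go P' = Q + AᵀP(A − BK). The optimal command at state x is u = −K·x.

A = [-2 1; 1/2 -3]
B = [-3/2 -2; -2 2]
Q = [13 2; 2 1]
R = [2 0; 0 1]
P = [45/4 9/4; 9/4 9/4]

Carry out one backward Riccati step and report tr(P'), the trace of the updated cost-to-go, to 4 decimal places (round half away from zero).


BᵀP = [-21.3750 -7.8750; -18.0000 0.0000]
S = R + BᵀPB = [2 0; 0 1] + [47.8125 27.0000; 27.0000 36.0000] = [49.8125 27.0000; 27.0000 37.0000]
BᵀPA = [38.8125 2.2500; 36.0000 -18.0000]
K = S⁻¹·BᵀPA = [0.4165 0.5110; 0.6690 -0.8594]
A−BK = [-0.0372 0.0477; -0.0049 -0.2594]
AᵀP(A−BK) = [0.8110 -0.1452; -0.1452 1.3819]
P' = Q + AᵀP(A−BK) = [13.8110 1.8548; 1.8548 2.3819]
tr(P') = 16.1929

16.1929


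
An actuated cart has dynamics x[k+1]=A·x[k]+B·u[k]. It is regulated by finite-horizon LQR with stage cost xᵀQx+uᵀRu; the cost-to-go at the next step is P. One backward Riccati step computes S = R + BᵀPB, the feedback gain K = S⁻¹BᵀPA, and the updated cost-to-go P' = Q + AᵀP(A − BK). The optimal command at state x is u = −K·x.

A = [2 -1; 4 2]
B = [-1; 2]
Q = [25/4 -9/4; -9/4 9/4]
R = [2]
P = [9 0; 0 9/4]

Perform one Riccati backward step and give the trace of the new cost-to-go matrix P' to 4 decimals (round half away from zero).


BᵀP = [-9.0000 4.5000]
S = R + BᵀPB = [2] + [18.0000] = [20.0000]
BᵀPA = [0.0000 18.0000]
K = S⁻¹·BᵀPA = [0.0000 0.9000]
A−BK = [2.0000 -0.1000; 4.0000 0.2000]
AᵀP(A−BK) = [72.0000 0.0000; 0.0000 1.8000]
P' = Q + AᵀP(A−BK) = [78.2500 -2.2500; -2.2500 4.0500]
tr(P') = 82.3000

82.3000


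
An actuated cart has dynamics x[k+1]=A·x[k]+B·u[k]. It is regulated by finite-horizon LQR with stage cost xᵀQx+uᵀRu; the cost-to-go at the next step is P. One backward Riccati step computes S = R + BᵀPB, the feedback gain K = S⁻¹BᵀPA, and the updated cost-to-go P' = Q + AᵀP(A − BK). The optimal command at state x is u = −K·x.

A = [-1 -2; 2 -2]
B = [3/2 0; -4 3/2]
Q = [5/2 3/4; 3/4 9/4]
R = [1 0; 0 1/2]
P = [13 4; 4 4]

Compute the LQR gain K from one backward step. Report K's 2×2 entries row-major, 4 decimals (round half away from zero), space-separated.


-0.6216 -1.1032 -0.3499 -4.2682

BᵀP = [3.5000 -10.0000; 6.0000 6.0000]
S = R + BᵀPB = [1 0; 0 1/2] + [45.2500 -15.0000; -15.0000 9.0000] = [46.2500 -15.0000; -15.0000 9.5000]
BᵀPA = [-23.5000 13.0000; 6.0000 -24.0000]
K = S⁻¹·BᵀPA = [-0.6216 -1.1032; -0.3499 -4.2682]
A−BK = [-0.0676 -0.3452; 0.0385 -0.0105]
AᵀP(A−BK) = [0.4921 1.6840; 1.6840 11.9044]
P' = Q + AᵀP(A−BK) = [2.9921 2.4340; 2.4340 14.1544]
tr(P') = 17.1465


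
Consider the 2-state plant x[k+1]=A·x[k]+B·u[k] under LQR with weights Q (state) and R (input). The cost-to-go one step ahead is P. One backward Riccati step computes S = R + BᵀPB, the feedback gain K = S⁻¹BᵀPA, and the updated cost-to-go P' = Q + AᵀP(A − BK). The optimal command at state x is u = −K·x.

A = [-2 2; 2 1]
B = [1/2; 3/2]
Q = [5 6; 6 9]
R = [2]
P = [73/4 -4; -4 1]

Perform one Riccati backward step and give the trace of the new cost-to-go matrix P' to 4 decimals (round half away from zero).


150.5556

BᵀP = [3.1250 -0.5000]
S = R + BᵀPB = [2] + [0.8125] = [2.8125]
BᵀPA = [-7.2500 5.7500]
K = S⁻¹·BᵀPA = [-2.5778 2.0444]
A−BK = [-0.7111 0.9778; 5.8667 -2.0667]
AᵀP(A−BK) = [90.3111 -64.1778; -64.1778 46.2444]
P' = Q + AᵀP(A−BK) = [95.3111 -58.1778; -58.1778 55.2444]
tr(P') = 150.5556


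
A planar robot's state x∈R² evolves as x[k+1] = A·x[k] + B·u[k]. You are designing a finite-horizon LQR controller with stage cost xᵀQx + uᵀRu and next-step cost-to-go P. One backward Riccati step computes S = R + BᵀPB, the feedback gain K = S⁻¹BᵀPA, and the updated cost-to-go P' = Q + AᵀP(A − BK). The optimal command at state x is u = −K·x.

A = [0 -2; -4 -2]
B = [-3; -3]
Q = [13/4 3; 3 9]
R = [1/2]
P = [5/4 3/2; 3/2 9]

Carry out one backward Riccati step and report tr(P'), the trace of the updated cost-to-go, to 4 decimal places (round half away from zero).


BᵀP = [-8.2500 -31.5000]
S = R + BᵀPB = [1/2] + [119.2500] = [119.7500]
BᵀPA = [126.0000 79.5000]
K = S⁻¹·BᵀPA = [1.0522 0.6639]
A−BK = [3.1566 -0.0084; -0.8434 -0.0084]
AᵀP(A−BK) = [11.4238 0.3507; 0.3507 0.2213]
P' = Q + AᵀP(A−BK) = [14.6738 3.3507; 3.3507 9.2213]
tr(P') = 23.8951

23.8951


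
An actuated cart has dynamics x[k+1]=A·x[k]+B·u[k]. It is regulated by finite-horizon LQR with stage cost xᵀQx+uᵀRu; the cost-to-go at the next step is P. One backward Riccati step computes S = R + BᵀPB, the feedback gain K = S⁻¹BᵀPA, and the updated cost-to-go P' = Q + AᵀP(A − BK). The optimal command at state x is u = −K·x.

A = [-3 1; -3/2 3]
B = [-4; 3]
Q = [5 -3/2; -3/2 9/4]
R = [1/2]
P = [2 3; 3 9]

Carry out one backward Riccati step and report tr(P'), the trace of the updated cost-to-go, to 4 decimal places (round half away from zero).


BᵀP = [1.0000 15.0000]
S = R + BᵀPB = [1/2] + [41.0000] = [41.5000]
BᵀPA = [-25.5000 46.0000]
K = S⁻¹·BᵀPA = [-0.6145 1.1084]
A−BK = [-5.4578 5.4337; 0.3434 -0.3253]
AᵀP(A−BK) = [49.5813 -49.7349; -49.7349 50.0120]
P' = Q + AᵀP(A−BK) = [54.5813 -51.2349; -51.2349 52.2620]
tr(P') = 106.8434

106.8434


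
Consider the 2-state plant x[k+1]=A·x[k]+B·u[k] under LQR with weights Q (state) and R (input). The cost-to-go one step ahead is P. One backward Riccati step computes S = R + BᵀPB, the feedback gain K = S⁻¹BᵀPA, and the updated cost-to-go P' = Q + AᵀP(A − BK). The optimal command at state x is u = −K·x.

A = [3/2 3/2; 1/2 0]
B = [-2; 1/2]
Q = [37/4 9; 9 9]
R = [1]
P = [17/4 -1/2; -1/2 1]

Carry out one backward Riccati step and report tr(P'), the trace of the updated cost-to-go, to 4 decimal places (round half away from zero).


BᵀP = [-8.7500 1.5000]
S = R + BᵀPB = [1] + [18.2500] = [19.2500]
BᵀPA = [-12.3750 -13.1250]
K = S⁻¹·BᵀPA = [-0.6429 -0.6818]
A−BK = [0.2143 0.1364; 0.8214 0.3409]
AᵀP(A−BK) = [1.1071 0.7500; 0.7500 0.6136]
P' = Q + AᵀP(A−BK) = [10.3571 9.7500; 9.7500 9.6136]
tr(P') = 19.9708

19.9708


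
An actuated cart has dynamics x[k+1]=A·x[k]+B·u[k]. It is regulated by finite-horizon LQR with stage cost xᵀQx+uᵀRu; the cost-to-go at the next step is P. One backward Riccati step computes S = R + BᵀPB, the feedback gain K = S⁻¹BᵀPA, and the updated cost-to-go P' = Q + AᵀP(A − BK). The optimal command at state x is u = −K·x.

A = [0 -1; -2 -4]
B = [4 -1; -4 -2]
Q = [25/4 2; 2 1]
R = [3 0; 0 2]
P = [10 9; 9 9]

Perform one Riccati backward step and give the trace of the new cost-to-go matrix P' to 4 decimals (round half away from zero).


BᵀP = [4.0000 0.0000; -28.0000 -27.0000]
S = R + BᵀPB = [3 0; 0 2] + [16.0000 -4.0000; -4.0000 82.0000] = [19.0000 -4.0000; -4.0000 84.0000]
BᵀPA = [0.0000 -4.0000; 54.0000 136.0000]
K = S⁻¹·BᵀPA = [0.1367 0.1316; 0.6494 1.6253]
A−BK = [0.1025 0.0987; -0.1544 -0.2228]
AᵀP(A−BK) = [0.9342 2.2329; 2.2329 5.4835]
P' = Q + AᵀP(A−BK) = [7.1842 4.2329; 4.2329 6.4835]
tr(P') = 13.6677

13.6677


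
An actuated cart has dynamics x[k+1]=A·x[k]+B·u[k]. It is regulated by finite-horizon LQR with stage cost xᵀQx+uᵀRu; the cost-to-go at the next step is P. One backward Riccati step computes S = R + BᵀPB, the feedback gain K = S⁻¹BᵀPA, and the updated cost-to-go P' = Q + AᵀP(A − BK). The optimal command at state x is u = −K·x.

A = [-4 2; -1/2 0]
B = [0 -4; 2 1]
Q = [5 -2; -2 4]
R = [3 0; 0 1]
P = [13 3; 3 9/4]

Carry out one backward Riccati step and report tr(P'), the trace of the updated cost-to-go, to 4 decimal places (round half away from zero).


BᵀP = [6.0000 4.5000; -49.0000 -9.7500]
S = R + BᵀPB = [3 0; 0 1] + [9.0000 -19.5000; -19.5000 186.2500] = [12.0000 -19.5000; -19.5000 187.2500]
BᵀPA = [-26.2500 12.0000; 200.8750 -98.0000]
K = S⁻¹·BᵀPA = [-0.5348 0.1800; 1.0171 -0.5046]
A−BK = [0.0683 -0.0185; -0.4476 0.1446]
AᵀP(A−BK) = [2.2203 -0.9096; -0.9096 0.3873]
P' = Q + AᵀP(A−BK) = [7.2203 -2.9096; -2.9096 4.3873]
tr(P') = 11.6076

11.6076


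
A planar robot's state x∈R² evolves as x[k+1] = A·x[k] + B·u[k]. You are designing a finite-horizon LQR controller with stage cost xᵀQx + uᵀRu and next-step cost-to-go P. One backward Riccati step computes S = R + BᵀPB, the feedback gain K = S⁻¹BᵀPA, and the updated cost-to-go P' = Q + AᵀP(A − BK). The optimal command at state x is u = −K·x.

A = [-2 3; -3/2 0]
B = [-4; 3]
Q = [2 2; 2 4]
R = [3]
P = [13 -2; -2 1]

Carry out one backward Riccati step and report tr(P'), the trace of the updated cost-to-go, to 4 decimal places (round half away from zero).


15.3386

BᵀP = [-58.0000 11.0000]
S = R + BᵀPB = [3] + [265.0000] = [268.0000]
BᵀPA = [99.5000 -174.0000]
K = S⁻¹·BᵀPA = [0.3713 -0.6493]
A−BK = [-0.5149 0.4030; -2.6138 1.9478]
AᵀP(A−BK) = [5.3088 -4.3993; -4.3993 4.0299]
P' = Q + AᵀP(A−BK) = [7.3088 -2.3993; -2.3993 8.0299]
tr(P') = 15.3386


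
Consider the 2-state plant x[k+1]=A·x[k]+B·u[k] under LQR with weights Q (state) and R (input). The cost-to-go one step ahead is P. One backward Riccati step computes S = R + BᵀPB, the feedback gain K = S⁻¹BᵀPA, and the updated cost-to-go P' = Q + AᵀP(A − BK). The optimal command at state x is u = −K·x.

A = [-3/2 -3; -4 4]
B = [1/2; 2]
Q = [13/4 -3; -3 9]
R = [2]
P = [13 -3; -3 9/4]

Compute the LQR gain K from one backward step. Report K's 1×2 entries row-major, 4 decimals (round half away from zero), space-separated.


-1.5455 1.2727

BᵀP = [0.5000 3.0000]
S = R + BᵀPB = [2] + [6.2500] = [8.2500]
BᵀPA = [-12.7500 10.5000]
K = S⁻¹·BᵀPA = [-1.5455 1.2727]
A−BK = [-0.7273 -3.6364; -0.9091 1.4545]
AᵀP(A−BK) = [9.5455 20.7273; 20.7273 211.6364]
P' = Q + AᵀP(A−BK) = [12.7955 17.7273; 17.7273 220.6364]
tr(P') = 233.4318


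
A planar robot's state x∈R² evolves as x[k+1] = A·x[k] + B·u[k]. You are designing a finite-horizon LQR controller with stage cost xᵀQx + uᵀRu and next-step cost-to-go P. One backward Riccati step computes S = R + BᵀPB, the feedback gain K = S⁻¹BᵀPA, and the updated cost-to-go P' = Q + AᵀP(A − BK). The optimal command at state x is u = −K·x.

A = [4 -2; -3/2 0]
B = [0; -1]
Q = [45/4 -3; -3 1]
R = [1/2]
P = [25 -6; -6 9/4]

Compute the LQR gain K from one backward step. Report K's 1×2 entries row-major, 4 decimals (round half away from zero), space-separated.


9.9545 -4.3636

BᵀP = [6.0000 -2.2500]
S = R + BᵀPB = [1/2] + [2.2500] = [2.7500]
BᵀPA = [27.3750 -12.0000]
K = S⁻¹·BᵀPA = [9.9545 -4.3636]
A−BK = [4.0000 -2.0000; 8.4545 -4.3636]
AᵀP(A−BK) = [204.5568 -98.5455; -98.5455 47.6364]
P' = Q + AᵀP(A−BK) = [215.8068 -101.5455; -101.5455 48.6364]
tr(P') = 264.4432


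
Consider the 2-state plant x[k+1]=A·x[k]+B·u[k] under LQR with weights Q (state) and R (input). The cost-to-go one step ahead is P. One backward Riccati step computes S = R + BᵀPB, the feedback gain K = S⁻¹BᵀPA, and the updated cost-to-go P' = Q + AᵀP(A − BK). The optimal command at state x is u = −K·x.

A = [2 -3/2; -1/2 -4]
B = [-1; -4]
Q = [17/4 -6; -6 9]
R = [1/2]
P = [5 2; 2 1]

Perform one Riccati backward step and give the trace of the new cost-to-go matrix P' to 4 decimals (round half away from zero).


16.1833

BᵀP = [-13.0000 -6.0000]
S = R + BᵀPB = [1/2] + [37.0000] = [37.5000]
BᵀPA = [-23.0000 43.5000]
K = S⁻¹·BᵀPA = [-0.6133 1.1600]
A−BK = [1.3867 -0.3400; -2.9533 0.6400]
AᵀP(A−BK) = [2.1433 -0.8200; -0.8200 0.7900]
P' = Q + AᵀP(A−BK) = [6.3933 -6.8200; -6.8200 9.7900]
tr(P') = 16.1833


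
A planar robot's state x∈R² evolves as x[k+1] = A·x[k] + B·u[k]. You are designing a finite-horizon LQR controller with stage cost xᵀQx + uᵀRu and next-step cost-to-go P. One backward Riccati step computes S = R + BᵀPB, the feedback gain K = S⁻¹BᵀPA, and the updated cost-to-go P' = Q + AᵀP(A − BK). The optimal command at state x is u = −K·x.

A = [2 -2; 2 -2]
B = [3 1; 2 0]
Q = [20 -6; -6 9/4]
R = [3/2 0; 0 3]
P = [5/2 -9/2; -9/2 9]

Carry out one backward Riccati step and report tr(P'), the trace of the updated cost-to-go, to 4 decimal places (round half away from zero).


BᵀP = [-1.5000 4.5000; 2.5000 -4.5000]
S = R + BᵀPB = [3/2 0; 0 3] + [4.5000 -1.5000; -1.5000 2.5000] = [6.0000 -1.5000; -1.5000 5.5000]
BᵀPA = [6.0000 -6.0000; -4.0000 4.0000]
K = S⁻¹·BᵀPA = [0.8780 -0.8780; -0.4878 0.4878]
A−BK = [-0.1463 0.1463; 0.2439 -0.2439]
AᵀP(A−BK) = [2.7805 -2.7805; -2.7805 2.7805]
P' = Q + AᵀP(A−BK) = [22.7805 -8.7805; -8.7805 5.0305]
tr(P') = 27.8110

27.8110


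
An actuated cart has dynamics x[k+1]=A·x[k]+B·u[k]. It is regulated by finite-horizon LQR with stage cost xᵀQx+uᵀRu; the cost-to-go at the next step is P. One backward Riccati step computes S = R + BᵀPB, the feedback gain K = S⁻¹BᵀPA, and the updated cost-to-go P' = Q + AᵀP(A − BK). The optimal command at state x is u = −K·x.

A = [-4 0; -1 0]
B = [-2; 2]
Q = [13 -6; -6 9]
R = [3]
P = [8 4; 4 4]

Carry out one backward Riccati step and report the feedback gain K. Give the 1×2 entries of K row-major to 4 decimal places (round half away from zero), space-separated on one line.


BᵀP = [-8.0000 0.0000]
S = R + BᵀPB = [3] + [16.0000] = [19.0000]
BᵀPA = [32.0000 0.0000]
K = S⁻¹·BᵀPA = [1.6842 0.0000]
A−BK = [-0.6316 0.0000; -4.3684 0.0000]
AᵀP(A−BK) = [110.1053 0.0000; 0.0000 0.0000]
P' = Q + AᵀP(A−BK) = [123.1053 -6.0000; -6.0000 9.0000]
tr(P') = 132.1053

1.6842 0.0000


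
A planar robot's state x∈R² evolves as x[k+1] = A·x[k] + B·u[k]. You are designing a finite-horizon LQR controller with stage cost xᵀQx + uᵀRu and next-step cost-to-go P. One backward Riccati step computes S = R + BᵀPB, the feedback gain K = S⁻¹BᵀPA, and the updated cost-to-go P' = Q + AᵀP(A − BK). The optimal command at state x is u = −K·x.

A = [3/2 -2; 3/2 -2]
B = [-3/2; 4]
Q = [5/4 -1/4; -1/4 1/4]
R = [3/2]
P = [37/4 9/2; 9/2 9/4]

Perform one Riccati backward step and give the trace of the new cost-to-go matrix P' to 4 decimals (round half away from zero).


70.7255

BᵀP = [4.1250 2.2500]
S = R + BᵀPB = [3/2] + [2.8125] = [4.3125]
BᵀPA = [9.5625 -12.7500]
K = S⁻¹·BᵀPA = [2.2174 -2.9565]
A−BK = [4.8261 -6.4348; -7.3696 9.8261]
AᵀP(A−BK) = [24.9212 -33.2283; -33.2283 44.3043]
P' = Q + AᵀP(A−BK) = [26.1712 -33.4783; -33.4783 44.5543]
tr(P') = 70.7255


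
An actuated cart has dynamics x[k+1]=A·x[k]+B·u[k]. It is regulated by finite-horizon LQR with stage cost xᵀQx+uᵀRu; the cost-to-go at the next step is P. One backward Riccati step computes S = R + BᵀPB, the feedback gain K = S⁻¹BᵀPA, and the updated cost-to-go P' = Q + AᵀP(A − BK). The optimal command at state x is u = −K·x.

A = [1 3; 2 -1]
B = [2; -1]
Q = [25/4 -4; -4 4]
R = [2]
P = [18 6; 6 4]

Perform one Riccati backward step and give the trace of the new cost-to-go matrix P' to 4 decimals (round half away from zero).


34.5463

BᵀP = [30.0000 8.0000]
S = R + BᵀPB = [2] + [52.0000] = [54.0000]
BᵀPA = [46.0000 82.0000]
K = S⁻¹·BᵀPA = [0.8519 1.5185]
A−BK = [-0.7037 -0.0370; 2.8519 0.5185]
AᵀP(A−BK) = [18.8148 6.1481; 6.1481 5.4815]
P' = Q + AᵀP(A−BK) = [25.0648 2.1481; 2.1481 9.4815]
tr(P') = 34.5463


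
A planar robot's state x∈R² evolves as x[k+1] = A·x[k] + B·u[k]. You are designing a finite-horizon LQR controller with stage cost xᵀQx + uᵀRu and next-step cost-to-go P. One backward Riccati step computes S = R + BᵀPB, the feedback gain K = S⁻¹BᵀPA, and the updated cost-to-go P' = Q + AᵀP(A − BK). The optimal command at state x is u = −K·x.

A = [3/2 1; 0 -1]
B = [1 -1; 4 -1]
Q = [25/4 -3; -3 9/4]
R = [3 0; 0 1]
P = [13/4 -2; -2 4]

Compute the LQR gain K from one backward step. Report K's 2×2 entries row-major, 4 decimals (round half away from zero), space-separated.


-0.3284 -0.5017 -1.1560 -0.9155

BᵀP = [-4.7500 14.0000; -1.2500 -2.0000]
S = R + BᵀPB = [3 0; 0 1] + [51.2500 -9.2500; -9.2500 3.2500] = [54.2500 -9.2500; -9.2500 4.2500]
BᵀPA = [-7.1250 -18.7500; -1.8750 0.7500]
K = S⁻¹·BᵀPA = [-0.3284 -0.5017; -1.1560 -0.9155]
A−BK = [0.6724 0.5862; 0.1578 0.0914]
AᵀP(A−BK) = [2.8047 2.5836; 2.5836 2.5293]
P' = Q + AᵀP(A−BK) = [9.0547 -0.4164; -0.4164 4.7793]
tr(P') = 13.8341


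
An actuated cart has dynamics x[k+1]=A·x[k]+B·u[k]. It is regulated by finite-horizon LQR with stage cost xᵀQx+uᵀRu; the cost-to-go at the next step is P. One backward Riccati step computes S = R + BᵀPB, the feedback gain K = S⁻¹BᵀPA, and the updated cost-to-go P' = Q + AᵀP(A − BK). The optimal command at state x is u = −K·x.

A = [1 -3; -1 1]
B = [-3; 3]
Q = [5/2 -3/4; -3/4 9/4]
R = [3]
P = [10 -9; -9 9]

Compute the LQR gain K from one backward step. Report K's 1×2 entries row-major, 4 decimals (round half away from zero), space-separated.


BᵀP = [-57.0000 54.0000]
S = R + BᵀPB = [3] + [333.0000] = [336.0000]
BᵀPA = [-111.0000 225.0000]
K = S⁻¹·BᵀPA = [-0.3304 0.6696]
A−BK = [0.0089 -0.9911; -0.0089 -1.0089]
AᵀP(A−BK) = [0.3304 -0.6696; -0.6696 2.3304]
P' = Q + AᵀP(A−BK) = [2.8304 -1.4196; -1.4196 4.5804]
tr(P') = 7.4107

-0.3304 0.6696


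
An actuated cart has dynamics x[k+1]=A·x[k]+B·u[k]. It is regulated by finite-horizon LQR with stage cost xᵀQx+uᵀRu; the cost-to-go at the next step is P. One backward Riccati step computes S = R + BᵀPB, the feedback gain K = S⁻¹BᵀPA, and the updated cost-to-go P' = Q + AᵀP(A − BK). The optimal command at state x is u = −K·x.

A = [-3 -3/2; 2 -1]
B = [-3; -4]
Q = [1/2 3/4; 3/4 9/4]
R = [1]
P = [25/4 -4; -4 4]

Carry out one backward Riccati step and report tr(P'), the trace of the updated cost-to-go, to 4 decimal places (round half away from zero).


BᵀP = [-2.7500 -4.0000]
S = R + BᵀPB = [1] + [24.2500] = [25.2500]
BᵀPA = [0.2500 8.1250]
K = S⁻¹·BᵀPA = [0.0099 0.3218]
A−BK = [-2.9703 -0.5347; 2.0396 0.2871]
AᵀP(A−BK) = [120.2475 20.0446; 20.0446 3.4480]
P' = Q + AᵀP(A−BK) = [120.7475 20.7946; 20.7946 5.6980]
tr(P') = 126.4455

126.4455


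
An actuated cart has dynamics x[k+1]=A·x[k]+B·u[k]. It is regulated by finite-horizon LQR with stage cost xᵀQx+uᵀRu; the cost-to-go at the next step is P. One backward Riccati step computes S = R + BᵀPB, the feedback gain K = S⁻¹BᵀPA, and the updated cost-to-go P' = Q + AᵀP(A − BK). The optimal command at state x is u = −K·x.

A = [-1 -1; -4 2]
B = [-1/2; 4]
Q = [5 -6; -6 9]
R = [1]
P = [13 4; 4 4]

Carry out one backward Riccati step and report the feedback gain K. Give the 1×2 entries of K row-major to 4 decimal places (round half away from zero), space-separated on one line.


-1.2536 0.3541

BᵀP = [9.5000 14.0000]
S = R + BᵀPB = [1] + [51.2500] = [52.2500]
BᵀPA = [-65.5000 18.5000]
K = S⁻¹·BᵀPA = [-1.2536 0.3541]
A−BK = [-1.6268 -0.8230; 1.0144 0.5837]
AᵀP(A−BK) = [26.8900 12.1914; 12.1914 6.4498]
P' = Q + AᵀP(A−BK) = [31.8900 6.1914; 6.1914 15.4498]
tr(P') = 47.3397


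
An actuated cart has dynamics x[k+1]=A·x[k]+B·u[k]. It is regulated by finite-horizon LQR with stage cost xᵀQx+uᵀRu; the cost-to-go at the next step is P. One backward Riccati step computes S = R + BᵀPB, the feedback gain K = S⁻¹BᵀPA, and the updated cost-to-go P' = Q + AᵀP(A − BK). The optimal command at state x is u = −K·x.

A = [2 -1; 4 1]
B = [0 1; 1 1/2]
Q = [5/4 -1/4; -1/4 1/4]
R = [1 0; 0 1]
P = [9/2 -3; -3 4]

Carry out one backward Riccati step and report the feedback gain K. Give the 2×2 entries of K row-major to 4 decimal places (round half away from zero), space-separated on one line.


BᵀP = [-3.0000 4.0000; 3.0000 -1.0000]
S = R + BᵀPB = [1 0; 0 1] + [4.0000 -1.0000; -1.0000 2.5000] = [5.0000 -1.0000; -1.0000 3.5000]
BᵀPA = [10.0000 7.0000; 2.0000 -4.0000]
K = S⁻¹·BᵀPA = [2.2424 1.2424; 1.2121 -0.7879]
A−BK = [0.7879 -0.2121; 1.1515 0.1515]
AᵀP(A−BK) = [9.1515 2.1515; 2.1515 2.6515]
P' = Q + AᵀP(A−BK) = [10.4015 1.9015; 1.9015 2.9015]
tr(P') = 13.3030

2.2424 1.2424 1.2121 -0.7879


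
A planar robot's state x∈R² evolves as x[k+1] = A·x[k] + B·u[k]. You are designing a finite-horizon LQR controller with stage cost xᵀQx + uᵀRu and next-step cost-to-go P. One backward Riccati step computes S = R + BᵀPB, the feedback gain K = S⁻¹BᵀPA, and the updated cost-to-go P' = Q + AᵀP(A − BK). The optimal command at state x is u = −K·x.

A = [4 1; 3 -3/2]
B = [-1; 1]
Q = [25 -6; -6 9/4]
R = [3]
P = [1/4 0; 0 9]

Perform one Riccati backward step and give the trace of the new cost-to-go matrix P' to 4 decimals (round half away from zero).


BᵀP = [-0.2500 9.0000]
S = R + BᵀPB = [3] + [9.2500] = [12.2500]
BᵀPA = [26.0000 -13.7500]
K = S⁻¹·BᵀPA = [2.1224 -1.1224]
A−BK = [6.1224 -0.1224; 0.8776 -0.3776]
AᵀP(A−BK) = [29.8163 -10.3163; -10.3163 5.0663]
P' = Q + AᵀP(A−BK) = [54.8163 -16.3163; -16.3163 7.3163]
tr(P') = 62.1327

62.1327


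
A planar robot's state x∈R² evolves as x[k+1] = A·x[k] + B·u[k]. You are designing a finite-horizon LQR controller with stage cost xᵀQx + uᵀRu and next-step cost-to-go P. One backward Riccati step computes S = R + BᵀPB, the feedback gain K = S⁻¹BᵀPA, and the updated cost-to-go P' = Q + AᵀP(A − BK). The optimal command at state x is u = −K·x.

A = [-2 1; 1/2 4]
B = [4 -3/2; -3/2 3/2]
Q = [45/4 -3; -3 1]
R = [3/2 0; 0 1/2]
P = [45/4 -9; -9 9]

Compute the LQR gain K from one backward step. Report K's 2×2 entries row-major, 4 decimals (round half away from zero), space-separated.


-0.4250 0.8788 0.0623 2.5413

BᵀP = [58.5000 -49.5000; -30.3750 27.0000]
S = R + BᵀPB = [3/2 0; 0 1/2] + [308.2500 -162.0000; -162.0000 86.0625] = [309.7500 -162.0000; -162.0000 86.5625]
BᵀPA = [-141.7500 -139.5000; 74.2500 77.6250]
K = S⁻¹·BᵀPA = [-0.4250 0.8788; 0.0623 2.5413]
A−BK = [-0.2064 1.2970; -0.2310 1.5061]
AᵀP(A−BK) = [0.3742 -1.1297; -1.1297 8.5661]
P' = Q + AᵀP(A−BK) = [11.6242 -4.1297; -4.1297 9.5661]
tr(P') = 21.1903


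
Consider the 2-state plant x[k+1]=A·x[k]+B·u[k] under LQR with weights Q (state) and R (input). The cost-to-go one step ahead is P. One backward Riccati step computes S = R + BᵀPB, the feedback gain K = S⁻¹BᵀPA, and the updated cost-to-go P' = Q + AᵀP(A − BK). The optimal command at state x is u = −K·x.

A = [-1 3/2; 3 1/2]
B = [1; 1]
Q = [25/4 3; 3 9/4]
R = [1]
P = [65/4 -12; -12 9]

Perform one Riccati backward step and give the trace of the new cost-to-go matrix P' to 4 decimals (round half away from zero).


109.9722

BᵀP = [4.2500 -3.0000]
S = R + BᵀPB = [1] + [1.2500] = [2.2500]
BᵀPA = [-13.2500 4.8750]
K = S⁻¹·BᵀPA = [-5.8889 2.1667]
A−BK = [4.8889 -0.6667; 8.8889 -1.6667]
AᵀP(A−BK) = [91.2222 -30.1667; -30.1667 10.2500]
P' = Q + AᵀP(A−BK) = [97.4722 -27.1667; -27.1667 12.5000]
tr(P') = 109.9722


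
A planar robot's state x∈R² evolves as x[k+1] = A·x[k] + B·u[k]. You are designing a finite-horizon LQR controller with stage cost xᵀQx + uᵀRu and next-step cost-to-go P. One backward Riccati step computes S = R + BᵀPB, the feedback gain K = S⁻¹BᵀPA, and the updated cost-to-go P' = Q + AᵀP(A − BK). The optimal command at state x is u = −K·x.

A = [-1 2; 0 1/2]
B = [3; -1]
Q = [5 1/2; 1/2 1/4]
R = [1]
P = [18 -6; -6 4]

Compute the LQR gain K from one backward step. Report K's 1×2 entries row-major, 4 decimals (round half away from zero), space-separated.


-0.2956 0.5369

BᵀP = [60.0000 -22.0000]
S = R + BᵀPB = [1] + [202.0000] = [203.0000]
BᵀPA = [-60.0000 109.0000]
K = S⁻¹·BᵀPA = [-0.2956 0.5369]
A−BK = [-0.1133 0.3892; -0.2956 1.0369]
AᵀP(A−BK) = [0.2660 -0.7833; -0.7833 2.4729]
P' = Q + AᵀP(A−BK) = [5.2660 -0.2833; -0.2833 2.7229]
tr(P') = 7.9889


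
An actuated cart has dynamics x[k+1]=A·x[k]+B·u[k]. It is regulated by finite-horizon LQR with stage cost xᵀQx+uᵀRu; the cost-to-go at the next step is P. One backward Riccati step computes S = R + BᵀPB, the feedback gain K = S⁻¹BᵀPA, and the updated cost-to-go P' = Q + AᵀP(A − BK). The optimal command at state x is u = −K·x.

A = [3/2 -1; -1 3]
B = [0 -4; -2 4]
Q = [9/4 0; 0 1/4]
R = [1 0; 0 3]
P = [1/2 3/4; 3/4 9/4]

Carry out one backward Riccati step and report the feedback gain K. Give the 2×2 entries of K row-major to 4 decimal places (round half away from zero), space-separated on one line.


-0.0262 -0.8372 -0.2093 0.3023

BᵀP = [-1.5000 -4.5000; 1.0000 6.0000]
S = R + BᵀPB = [1 0; 0 3] + [9.0000 -12.0000; -12.0000 20.0000] = [10.0000 -12.0000; -12.0000 23.0000]
BᵀPA = [2.2500 -12.0000; -4.5000 17.0000]
K = S⁻¹·BᵀPA = [-0.0262 -0.8372; -0.2093 0.3023]
A−BK = [0.6628 0.2093; -0.2151 0.1163]
AᵀP(A−BK) = [0.2420 -0.1308; -0.1308 1.0640]
P' = Q + AᵀP(A−BK) = [2.4920 -0.1308; -0.1308 1.3140]
tr(P') = 3.8060


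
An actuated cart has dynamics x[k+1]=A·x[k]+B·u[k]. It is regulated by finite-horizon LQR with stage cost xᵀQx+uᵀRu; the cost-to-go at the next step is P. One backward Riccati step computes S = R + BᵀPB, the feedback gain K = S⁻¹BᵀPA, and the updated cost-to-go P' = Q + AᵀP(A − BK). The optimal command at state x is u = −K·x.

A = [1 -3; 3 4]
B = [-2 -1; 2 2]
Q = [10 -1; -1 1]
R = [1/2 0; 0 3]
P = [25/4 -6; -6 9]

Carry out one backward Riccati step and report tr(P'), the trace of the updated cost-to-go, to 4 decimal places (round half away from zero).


22.3366

BᵀP = [-24.5000 30.0000; -18.2500 24.0000]
S = R + BᵀPB = [1/2 0; 0 3] + [109.0000 84.5000; 84.5000 66.2500] = [109.5000 84.5000; 84.5000 69.2500]
BᵀPA = [65.5000 193.5000; 53.7500 150.7500]
K = S⁻¹·BᵀPA = [-0.0136 1.4945; 0.7927 0.3533]
A−BK = [1.7656 0.3423; 1.4417 0.3044]
AᵀP(A−BK) = [9.5295 2.3714; 2.3714 1.8071]
P' = Q + AᵀP(A−BK) = [19.5295 1.3714; 1.3714 2.8071]
tr(P') = 22.3366


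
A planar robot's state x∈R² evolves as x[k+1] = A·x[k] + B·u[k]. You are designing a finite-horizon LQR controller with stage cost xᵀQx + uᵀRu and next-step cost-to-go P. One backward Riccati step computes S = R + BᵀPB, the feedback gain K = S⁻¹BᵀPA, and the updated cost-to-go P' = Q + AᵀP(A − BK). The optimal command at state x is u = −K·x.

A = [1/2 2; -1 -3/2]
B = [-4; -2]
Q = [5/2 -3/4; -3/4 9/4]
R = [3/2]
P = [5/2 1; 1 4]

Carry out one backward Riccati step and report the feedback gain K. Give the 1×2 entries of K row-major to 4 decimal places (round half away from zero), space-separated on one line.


BᵀP = [-12.0000 -12.0000]
S = R + BᵀPB = [3/2] + [72.0000] = [73.5000]
BᵀPA = [6.0000 -6.0000]
K = S⁻¹·BᵀPA = [0.0816 -0.0816]
A−BK = [0.8265 1.6735; -0.8367 -1.6633]
AᵀP(A−BK) = [3.1352 6.2398; 6.2398 12.5102]
P' = Q + AᵀP(A−BK) = [5.6352 5.4898; 5.4898 14.7602]
tr(P') = 20.3954

0.0816 -0.0816


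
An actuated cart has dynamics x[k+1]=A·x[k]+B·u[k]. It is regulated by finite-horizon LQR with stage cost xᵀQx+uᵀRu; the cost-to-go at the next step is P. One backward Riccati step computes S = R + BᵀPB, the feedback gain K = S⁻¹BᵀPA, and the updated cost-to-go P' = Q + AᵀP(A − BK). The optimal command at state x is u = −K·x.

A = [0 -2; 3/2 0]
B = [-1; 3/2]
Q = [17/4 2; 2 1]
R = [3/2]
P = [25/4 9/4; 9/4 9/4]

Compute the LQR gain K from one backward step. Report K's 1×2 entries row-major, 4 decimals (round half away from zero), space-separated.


BᵀP = [-2.8750 1.1250]
S = R + BᵀPB = [3/2] + [4.5625] = [6.0625]
BᵀPA = [1.6875 5.7500]
K = S⁻¹·BᵀPA = [0.2784 0.9485]
A−BK = [0.2784 -1.0515; 1.0825 -1.4227]
AᵀP(A−BK) = [4.5928 -8.3505; -8.3505 19.5464]
P' = Q + AᵀP(A−BK) = [8.8428 -6.3505; -6.3505 20.5464]
tr(P') = 29.3892

0.2784 0.9485


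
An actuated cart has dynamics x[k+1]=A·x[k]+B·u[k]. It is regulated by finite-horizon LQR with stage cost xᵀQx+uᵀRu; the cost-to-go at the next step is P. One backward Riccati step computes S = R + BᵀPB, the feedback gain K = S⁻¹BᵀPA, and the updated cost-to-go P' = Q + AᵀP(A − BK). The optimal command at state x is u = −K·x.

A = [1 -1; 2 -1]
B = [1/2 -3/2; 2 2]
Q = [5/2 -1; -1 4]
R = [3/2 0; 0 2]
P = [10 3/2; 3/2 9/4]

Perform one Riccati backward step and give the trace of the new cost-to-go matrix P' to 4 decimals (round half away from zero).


BᵀP = [8.0000 5.2500; -12.0000 2.2500]
S = R + BᵀPB = [3/2 0; 0 2] + [14.5000 -1.5000; -1.5000 22.5000] = [16.0000 -1.5000; -1.5000 24.5000]
BᵀPA = [18.5000 -13.2500; -7.5000 9.7500]
K = S⁻¹·BᵀPA = [1.1341 -0.7954; -0.2367 0.3493]
A−BK = [0.0779 -0.0784; 0.2053 -0.1078]
AᵀP(A−BK) = [2.2447 -1.6660; -1.6660 1.3059]
P' = Q + AᵀP(A−BK) = [4.7447 -2.6660; -2.6660 5.3059]
tr(P') = 10.0506

10.0506


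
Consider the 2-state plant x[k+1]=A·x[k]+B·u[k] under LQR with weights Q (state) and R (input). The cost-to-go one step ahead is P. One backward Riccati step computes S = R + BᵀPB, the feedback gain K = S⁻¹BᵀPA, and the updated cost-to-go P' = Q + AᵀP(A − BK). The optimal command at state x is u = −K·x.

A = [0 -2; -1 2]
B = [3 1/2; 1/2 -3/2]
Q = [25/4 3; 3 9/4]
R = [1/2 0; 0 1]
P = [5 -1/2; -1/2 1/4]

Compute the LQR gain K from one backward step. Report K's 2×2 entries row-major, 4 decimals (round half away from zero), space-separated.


-0.0147 -0.6148 0.2145 -0.5467

BᵀP = [14.7500 -1.3750; 3.2500 -0.6250]
S = R + BᵀPB = [1/2 0; 0 1] + [43.5625 9.4375; 9.4375 2.5625] = [44.0625 9.4375; 9.4375 3.5625]
BᵀPA = [1.3750 -32.2500; 0.6250 -7.7500]
K = S⁻¹·BᵀPA = [-0.0147 -0.6148; 0.2145 -0.5467]
A−BK = [-0.0630 0.1178; -0.6710 1.4873]
AᵀP(A−BK) = [0.1362 -0.3129; -0.3129 0.9351]
P' = Q + AᵀP(A−BK) = [6.3862 2.6871; 2.6871 3.1851]
tr(P') = 9.5713


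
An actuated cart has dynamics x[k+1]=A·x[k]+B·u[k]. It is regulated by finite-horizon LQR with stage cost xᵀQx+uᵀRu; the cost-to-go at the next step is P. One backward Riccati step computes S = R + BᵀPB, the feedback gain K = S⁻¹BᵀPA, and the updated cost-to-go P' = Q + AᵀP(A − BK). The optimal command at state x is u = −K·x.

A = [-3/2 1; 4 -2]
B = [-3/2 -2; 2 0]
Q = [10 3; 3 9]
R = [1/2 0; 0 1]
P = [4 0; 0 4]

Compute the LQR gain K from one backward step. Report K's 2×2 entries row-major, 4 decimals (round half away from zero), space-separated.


1.9102 -0.9603 -0.6425 0.2073

BᵀP = [-6.0000 8.0000; -8.0000 0.0000]
S = R + BᵀPB = [1/2 0; 0 1] + [25.0000 12.0000; 12.0000 16.0000] = [25.5000 12.0000; 12.0000 17.0000]
BᵀPA = [41.0000 -22.0000; 12.0000 -8.0000]
K = S⁻¹·BᵀPA = [1.9102 -0.9603; -0.6425 0.2073]
A−BK = [0.0803 -0.0259; 0.1796 -0.0794]
AᵀP(A−BK) = [2.3921 -1.1157; -1.1157 0.5320]
P' = Q + AᵀP(A−BK) = [12.3921 1.8843; 1.8843 9.5320]
tr(P') = 21.9240


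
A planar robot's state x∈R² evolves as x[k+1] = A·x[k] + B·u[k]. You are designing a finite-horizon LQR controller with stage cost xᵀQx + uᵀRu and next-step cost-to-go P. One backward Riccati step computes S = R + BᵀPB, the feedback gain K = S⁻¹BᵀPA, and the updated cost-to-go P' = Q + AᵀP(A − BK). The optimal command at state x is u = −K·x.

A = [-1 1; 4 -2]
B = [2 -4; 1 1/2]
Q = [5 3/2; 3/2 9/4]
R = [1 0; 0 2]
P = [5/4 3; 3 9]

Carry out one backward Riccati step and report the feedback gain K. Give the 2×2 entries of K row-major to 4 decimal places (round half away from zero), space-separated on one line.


BᵀP = [5.5000 15.0000; -3.5000 -7.5000]
S = R + BᵀPB = [1 0; 0 2] + [26.0000 -14.5000; -14.5000 10.2500] = [27.0000 -14.5000; -14.5000 12.2500]
BᵀPA = [54.5000 -24.5000; -26.5000 11.5000]
K = S⁻¹·BᵀPA = [2.3517 -1.1068; 0.6203 -0.3714]
A−BK = [-3.2220 1.7282; 1.3382 -0.7075]
AᵀP(A−BK) = [9.5233 -4.7682; -4.7682 2.4030]
P' = Q + AᵀP(A−BK) = [14.5233 -3.2682; -3.2682 4.6530]
tr(P') = 19.1763

2.3517 -1.1068 0.6203 -0.3714


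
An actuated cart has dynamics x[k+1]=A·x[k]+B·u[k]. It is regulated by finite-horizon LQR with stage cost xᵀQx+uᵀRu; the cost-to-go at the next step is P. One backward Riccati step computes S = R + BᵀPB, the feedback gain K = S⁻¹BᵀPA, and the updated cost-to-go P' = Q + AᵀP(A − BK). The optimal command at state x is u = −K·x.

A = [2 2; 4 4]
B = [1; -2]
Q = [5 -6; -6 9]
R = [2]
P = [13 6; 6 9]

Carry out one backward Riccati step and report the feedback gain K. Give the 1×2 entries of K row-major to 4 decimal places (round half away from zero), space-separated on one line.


BᵀP = [1.0000 -12.0000]
S = R + BᵀPB = [2] + [25.0000] = [27.0000]
BᵀPA = [-46.0000 -46.0000]
K = S⁻¹·BᵀPA = [-1.7037 -1.7037]
A−BK = [3.7037 3.7037; 0.5926 0.5926]
AᵀP(A−BK) = [213.6296 213.6296; 213.6296 213.6296]
P' = Q + AᵀP(A−BK) = [218.6296 207.6296; 207.6296 222.6296]
tr(P') = 441.2593

-1.7037 -1.7037


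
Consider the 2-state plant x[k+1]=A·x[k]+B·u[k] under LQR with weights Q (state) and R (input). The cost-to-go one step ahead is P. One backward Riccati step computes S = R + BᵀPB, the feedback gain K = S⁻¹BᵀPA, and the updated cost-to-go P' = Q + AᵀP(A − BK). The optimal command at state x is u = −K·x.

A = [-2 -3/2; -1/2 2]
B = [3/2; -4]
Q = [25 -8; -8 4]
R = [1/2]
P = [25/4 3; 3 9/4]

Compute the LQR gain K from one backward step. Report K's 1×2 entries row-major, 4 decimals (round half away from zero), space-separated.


0.5150 -0.3476

BᵀP = [-2.6250 -4.5000]
S = R + BᵀPB = [1/2] + [14.0625] = [14.5625]
BᵀPA = [7.5000 -5.0625]
K = S⁻¹·BᵀPA = [0.5150 -0.3476]
A−BK = [-2.7725 -0.9785; 1.5601 0.6094]
AᵀP(A−BK) = [27.6998 9.3573; 9.3573 3.3026]
P' = Q + AᵀP(A−BK) = [52.6998 1.3573; 1.3573 7.3026]
tr(P') = 60.0024


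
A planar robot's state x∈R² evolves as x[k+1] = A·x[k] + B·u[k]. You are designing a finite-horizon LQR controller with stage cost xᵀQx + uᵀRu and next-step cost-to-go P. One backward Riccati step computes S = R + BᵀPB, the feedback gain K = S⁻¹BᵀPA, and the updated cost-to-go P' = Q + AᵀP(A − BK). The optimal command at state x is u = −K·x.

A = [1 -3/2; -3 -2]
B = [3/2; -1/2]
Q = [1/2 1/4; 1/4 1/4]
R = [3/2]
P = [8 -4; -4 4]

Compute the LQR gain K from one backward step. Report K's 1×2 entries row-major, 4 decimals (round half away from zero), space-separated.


BᵀP = [14.0000 -8.0000]
S = R + BᵀPB = [3/2] + [25.0000] = [26.5000]
BᵀPA = [38.0000 -5.0000]
K = S⁻¹·BᵀPA = [1.4340 -0.1887]
A−BK = [-1.1509 -1.2170; -2.2830 -2.0943]
AᵀP(A−BK) = [13.5094 9.1698; 9.1698 9.0566]
P' = Q + AᵀP(A−BK) = [14.0094 9.4198; 9.4198 9.3066]
tr(P') = 23.3160

1.4340 -0.1887


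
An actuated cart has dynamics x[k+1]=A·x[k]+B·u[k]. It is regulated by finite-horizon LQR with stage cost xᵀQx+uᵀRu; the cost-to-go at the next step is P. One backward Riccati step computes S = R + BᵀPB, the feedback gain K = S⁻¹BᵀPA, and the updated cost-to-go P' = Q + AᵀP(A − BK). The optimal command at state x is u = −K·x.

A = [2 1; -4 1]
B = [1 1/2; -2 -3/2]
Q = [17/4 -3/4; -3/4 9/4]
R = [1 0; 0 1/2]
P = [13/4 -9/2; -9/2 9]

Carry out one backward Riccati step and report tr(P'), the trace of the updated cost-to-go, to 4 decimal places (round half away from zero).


BᵀP = [12.2500 -22.5000; 8.3750 -15.7500]
S = R + BᵀPB = [1 0; 0 1/2] + [57.2500 39.8750; 39.8750 27.8125] = [58.2500 39.8750; 39.8750 28.3125]
BᵀPA = [114.5000 -10.2500; 79.7500 -7.3750]
K = S⁻¹·BᵀPA = [1.0433 0.0655; 1.3474 -0.3527]
A−BK = [0.2830 1.1109; 0.1077 0.6019]
AᵀP(A−BK) = [2.0866 0.1309; 0.1309 1.3200]
P' = Q + AᵀP(A−BK) = [6.3366 -0.6191; -0.6191 3.5700]
tr(P') = 9.9065

9.9065
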